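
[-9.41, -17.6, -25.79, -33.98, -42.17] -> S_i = -9.41 + -8.19*i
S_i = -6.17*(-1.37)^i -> [-6.17, 8.45, -11.58, 15.87, -21.74]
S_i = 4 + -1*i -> [4, 3, 2, 1, 0]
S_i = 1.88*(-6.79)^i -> [1.88, -12.77, 86.68, -588.53, 3996.11]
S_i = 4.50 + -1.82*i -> [4.5, 2.68, 0.86, -0.96, -2.78]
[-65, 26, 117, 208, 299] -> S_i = -65 + 91*i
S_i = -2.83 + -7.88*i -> [-2.83, -10.71, -18.59, -26.47, -34.35]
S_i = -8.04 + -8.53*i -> [-8.04, -16.57, -25.1, -33.63, -42.16]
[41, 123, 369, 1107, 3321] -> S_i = 41*3^i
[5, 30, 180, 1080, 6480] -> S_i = 5*6^i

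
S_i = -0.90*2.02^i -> [-0.9, -1.82, -3.67, -7.42, -14.98]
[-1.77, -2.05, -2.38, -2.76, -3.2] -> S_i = -1.77*1.16^i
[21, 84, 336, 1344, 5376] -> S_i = 21*4^i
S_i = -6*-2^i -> [-6, 12, -24, 48, -96]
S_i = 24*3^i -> [24, 72, 216, 648, 1944]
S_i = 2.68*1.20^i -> [2.68, 3.22, 3.86, 4.63, 5.56]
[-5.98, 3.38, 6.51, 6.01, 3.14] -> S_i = Random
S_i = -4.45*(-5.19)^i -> [-4.45, 23.1, -119.87, 622.1, -3228.71]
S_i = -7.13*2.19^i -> [-7.13, -15.61, -34.2, -74.89, -164.01]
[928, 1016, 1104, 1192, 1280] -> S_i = 928 + 88*i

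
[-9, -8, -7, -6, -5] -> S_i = -9 + 1*i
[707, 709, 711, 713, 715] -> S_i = 707 + 2*i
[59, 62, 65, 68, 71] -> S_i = 59 + 3*i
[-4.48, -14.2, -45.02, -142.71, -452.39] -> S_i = -4.48*3.17^i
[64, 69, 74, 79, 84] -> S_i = 64 + 5*i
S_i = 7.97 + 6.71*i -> [7.97, 14.68, 21.39, 28.1, 34.81]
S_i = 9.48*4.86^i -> [9.48, 46.07, 223.91, 1088.22, 5288.75]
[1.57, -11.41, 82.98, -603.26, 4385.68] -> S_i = 1.57*(-7.27)^i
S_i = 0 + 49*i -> [0, 49, 98, 147, 196]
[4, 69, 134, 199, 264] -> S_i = 4 + 65*i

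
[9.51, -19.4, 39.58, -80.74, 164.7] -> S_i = 9.51*(-2.04)^i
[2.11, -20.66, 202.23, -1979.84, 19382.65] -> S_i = 2.11*(-9.79)^i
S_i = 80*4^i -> [80, 320, 1280, 5120, 20480]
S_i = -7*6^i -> [-7, -42, -252, -1512, -9072]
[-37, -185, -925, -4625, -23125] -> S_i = -37*5^i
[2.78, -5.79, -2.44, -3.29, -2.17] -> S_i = Random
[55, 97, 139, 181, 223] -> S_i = 55 + 42*i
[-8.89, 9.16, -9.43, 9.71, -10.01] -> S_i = -8.89*(-1.03)^i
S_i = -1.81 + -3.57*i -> [-1.81, -5.38, -8.95, -12.52, -16.09]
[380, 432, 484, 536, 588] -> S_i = 380 + 52*i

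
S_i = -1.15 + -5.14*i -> [-1.15, -6.29, -11.43, -16.57, -21.71]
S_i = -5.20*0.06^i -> [-5.2, -0.31, -0.02, -0.0, -0.0]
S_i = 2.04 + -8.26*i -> [2.04, -6.22, -14.48, -22.74, -31.0]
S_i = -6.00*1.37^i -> [-6.0, -8.22, -11.26, -15.43, -21.14]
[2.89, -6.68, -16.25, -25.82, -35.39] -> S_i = 2.89 + -9.57*i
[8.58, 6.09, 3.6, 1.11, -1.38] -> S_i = 8.58 + -2.49*i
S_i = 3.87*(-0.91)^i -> [3.87, -3.52, 3.2, -2.92, 2.65]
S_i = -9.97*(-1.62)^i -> [-9.97, 16.15, -26.17, 42.39, -68.67]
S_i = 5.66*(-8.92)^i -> [5.66, -50.49, 450.35, -4017.08, 35832.4]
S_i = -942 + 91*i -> [-942, -851, -760, -669, -578]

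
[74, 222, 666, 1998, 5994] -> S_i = 74*3^i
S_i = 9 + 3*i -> [9, 12, 15, 18, 21]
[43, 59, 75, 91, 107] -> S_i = 43 + 16*i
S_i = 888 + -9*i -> [888, 879, 870, 861, 852]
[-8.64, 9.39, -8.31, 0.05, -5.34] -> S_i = Random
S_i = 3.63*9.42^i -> [3.63, 34.19, 322.11, 3034.31, 28583.16]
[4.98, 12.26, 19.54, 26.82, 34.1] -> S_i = 4.98 + 7.28*i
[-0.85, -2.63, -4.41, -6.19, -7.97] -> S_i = -0.85 + -1.78*i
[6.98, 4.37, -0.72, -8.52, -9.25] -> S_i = Random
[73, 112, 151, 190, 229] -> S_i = 73 + 39*i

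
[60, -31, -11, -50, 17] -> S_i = Random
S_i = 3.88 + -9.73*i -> [3.88, -5.85, -15.58, -25.31, -35.04]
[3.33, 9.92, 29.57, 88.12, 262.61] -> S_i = 3.33*2.98^i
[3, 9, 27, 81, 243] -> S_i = 3*3^i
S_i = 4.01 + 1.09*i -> [4.01, 5.1, 6.19, 7.28, 8.37]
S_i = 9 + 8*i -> [9, 17, 25, 33, 41]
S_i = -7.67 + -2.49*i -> [-7.67, -10.16, -12.65, -15.14, -17.63]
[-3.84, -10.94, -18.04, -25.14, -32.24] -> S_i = -3.84 + -7.10*i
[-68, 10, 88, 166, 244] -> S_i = -68 + 78*i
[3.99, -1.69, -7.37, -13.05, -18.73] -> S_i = 3.99 + -5.68*i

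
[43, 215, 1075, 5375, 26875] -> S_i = 43*5^i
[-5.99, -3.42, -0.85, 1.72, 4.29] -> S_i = -5.99 + 2.57*i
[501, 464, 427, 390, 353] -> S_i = 501 + -37*i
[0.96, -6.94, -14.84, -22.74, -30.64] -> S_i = 0.96 + -7.90*i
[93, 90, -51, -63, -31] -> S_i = Random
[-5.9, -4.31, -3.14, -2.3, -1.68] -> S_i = -5.90*0.73^i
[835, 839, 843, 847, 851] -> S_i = 835 + 4*i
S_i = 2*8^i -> [2, 16, 128, 1024, 8192]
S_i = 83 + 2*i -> [83, 85, 87, 89, 91]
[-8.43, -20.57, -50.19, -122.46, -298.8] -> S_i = -8.43*2.44^i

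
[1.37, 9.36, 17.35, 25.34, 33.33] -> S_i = 1.37 + 7.99*i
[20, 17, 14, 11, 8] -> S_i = 20 + -3*i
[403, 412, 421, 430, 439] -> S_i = 403 + 9*i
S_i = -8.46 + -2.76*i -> [-8.46, -11.22, -13.98, -16.74, -19.5]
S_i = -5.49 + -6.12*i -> [-5.49, -11.61, -17.73, -23.85, -29.97]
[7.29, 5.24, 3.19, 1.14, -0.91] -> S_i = 7.29 + -2.05*i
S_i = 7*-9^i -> [7, -63, 567, -5103, 45927]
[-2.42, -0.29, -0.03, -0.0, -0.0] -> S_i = -2.42*0.12^i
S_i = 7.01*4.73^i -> [7.01, 33.16, 156.83, 741.82, 3508.83]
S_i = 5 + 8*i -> [5, 13, 21, 29, 37]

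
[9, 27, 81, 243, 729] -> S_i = 9*3^i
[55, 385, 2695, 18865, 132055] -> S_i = 55*7^i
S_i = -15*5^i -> [-15, -75, -375, -1875, -9375]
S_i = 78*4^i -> [78, 312, 1248, 4992, 19968]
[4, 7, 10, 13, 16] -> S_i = 4 + 3*i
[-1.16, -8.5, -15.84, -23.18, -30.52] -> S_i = -1.16 + -7.34*i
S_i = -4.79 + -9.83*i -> [-4.79, -14.62, -24.45, -34.28, -44.11]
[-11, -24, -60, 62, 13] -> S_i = Random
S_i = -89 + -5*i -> [-89, -94, -99, -104, -109]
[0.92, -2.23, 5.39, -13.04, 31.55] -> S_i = 0.92*(-2.42)^i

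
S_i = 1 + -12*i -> [1, -11, -23, -35, -47]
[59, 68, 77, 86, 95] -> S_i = 59 + 9*i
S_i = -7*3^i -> [-7, -21, -63, -189, -567]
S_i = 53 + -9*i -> [53, 44, 35, 26, 17]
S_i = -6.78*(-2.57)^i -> [-6.78, 17.42, -44.78, 115.09, -295.78]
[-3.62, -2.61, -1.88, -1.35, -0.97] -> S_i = -3.62*0.72^i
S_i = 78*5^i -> [78, 390, 1950, 9750, 48750]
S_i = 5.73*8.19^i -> [5.73, 46.93, 384.35, 3147.79, 25780.43]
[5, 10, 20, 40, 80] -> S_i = 5*2^i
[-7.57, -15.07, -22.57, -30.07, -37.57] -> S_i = -7.57 + -7.50*i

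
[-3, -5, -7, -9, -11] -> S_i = -3 + -2*i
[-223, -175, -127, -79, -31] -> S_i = -223 + 48*i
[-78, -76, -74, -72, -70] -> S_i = -78 + 2*i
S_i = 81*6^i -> [81, 486, 2916, 17496, 104976]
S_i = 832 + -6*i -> [832, 826, 820, 814, 808]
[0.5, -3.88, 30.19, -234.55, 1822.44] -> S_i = 0.50*(-7.77)^i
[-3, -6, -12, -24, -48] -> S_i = -3*2^i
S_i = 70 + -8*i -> [70, 62, 54, 46, 38]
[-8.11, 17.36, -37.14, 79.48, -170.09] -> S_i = -8.11*(-2.14)^i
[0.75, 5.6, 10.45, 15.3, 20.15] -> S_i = 0.75 + 4.85*i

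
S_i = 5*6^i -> [5, 30, 180, 1080, 6480]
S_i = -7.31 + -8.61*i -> [-7.31, -15.92, -24.53, -33.14, -41.75]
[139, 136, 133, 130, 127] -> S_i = 139 + -3*i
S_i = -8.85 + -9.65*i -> [-8.85, -18.5, -28.15, -37.8, -47.45]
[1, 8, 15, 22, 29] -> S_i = 1 + 7*i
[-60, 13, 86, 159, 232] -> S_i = -60 + 73*i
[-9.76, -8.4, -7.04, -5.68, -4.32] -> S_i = -9.76 + 1.36*i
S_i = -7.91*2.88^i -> [-7.91, -22.78, -65.61, -188.95, -544.18]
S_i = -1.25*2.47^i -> [-1.25, -3.09, -7.63, -18.84, -46.53]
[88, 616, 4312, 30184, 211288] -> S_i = 88*7^i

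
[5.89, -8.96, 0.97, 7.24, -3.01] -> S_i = Random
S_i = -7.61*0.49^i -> [-7.61, -3.73, -1.83, -0.9, -0.44]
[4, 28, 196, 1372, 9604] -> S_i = 4*7^i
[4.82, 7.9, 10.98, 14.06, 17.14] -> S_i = 4.82 + 3.08*i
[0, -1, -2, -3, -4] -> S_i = 0 + -1*i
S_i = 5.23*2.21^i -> [5.23, 11.56, 25.54, 56.45, 124.76]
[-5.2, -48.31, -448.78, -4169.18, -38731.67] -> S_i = -5.20*9.29^i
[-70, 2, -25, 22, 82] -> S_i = Random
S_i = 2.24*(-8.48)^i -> [2.24, -19.0, 161.08, -1365.95, 11583.28]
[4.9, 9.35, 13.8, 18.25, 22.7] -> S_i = 4.90 + 4.45*i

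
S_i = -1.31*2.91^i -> [-1.31, -3.81, -11.09, -32.28, -93.94]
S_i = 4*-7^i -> [4, -28, 196, -1372, 9604]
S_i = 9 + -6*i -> [9, 3, -3, -9, -15]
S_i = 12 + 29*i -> [12, 41, 70, 99, 128]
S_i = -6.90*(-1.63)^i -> [-6.9, 11.25, -18.33, 29.88, -48.71]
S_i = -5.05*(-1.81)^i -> [-5.05, 9.14, -16.54, 29.95, -54.2]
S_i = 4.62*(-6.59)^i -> [4.62, -30.45, 200.64, -1322.2, 8713.32]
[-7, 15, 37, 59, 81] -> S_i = -7 + 22*i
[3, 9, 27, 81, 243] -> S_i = 3*3^i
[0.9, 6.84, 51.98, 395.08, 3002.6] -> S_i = 0.90*7.60^i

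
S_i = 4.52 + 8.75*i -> [4.52, 13.27, 22.02, 30.77, 39.52]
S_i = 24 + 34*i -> [24, 58, 92, 126, 160]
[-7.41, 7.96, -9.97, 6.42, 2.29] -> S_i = Random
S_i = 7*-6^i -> [7, -42, 252, -1512, 9072]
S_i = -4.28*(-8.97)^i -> [-4.28, 38.39, -344.37, 3089.02, -27708.53]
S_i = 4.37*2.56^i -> [4.37, 11.19, 28.64, 73.32, 187.69]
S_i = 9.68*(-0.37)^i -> [9.68, -3.58, 1.33, -0.49, 0.18]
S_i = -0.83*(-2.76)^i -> [-0.83, 2.29, -6.32, 17.45, -48.16]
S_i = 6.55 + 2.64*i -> [6.55, 9.19, 11.83, 14.47, 17.11]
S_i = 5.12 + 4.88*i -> [5.12, 10.0, 14.88, 19.76, 24.64]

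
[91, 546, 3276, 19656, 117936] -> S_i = 91*6^i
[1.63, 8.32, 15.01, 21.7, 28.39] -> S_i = 1.63 + 6.69*i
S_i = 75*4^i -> [75, 300, 1200, 4800, 19200]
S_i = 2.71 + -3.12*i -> [2.71, -0.41, -3.53, -6.65, -9.77]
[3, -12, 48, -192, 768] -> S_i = 3*-4^i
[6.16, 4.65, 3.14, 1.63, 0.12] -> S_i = 6.16 + -1.51*i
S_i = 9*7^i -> [9, 63, 441, 3087, 21609]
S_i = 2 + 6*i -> [2, 8, 14, 20, 26]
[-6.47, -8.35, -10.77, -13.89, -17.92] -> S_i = -6.47*1.29^i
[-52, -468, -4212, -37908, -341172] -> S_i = -52*9^i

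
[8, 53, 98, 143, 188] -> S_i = 8 + 45*i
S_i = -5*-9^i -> [-5, 45, -405, 3645, -32805]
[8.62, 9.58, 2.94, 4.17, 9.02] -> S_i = Random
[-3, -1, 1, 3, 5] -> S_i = -3 + 2*i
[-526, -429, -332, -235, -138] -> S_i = -526 + 97*i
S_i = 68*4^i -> [68, 272, 1088, 4352, 17408]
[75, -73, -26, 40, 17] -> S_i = Random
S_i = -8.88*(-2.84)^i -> [-8.88, 25.22, -71.62, 203.41, -577.68]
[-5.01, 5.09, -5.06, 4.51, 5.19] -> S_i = Random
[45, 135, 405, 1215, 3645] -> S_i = 45*3^i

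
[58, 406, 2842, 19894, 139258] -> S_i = 58*7^i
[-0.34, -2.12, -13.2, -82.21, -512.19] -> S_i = -0.34*6.23^i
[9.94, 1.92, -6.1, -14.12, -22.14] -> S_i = 9.94 + -8.02*i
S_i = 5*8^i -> [5, 40, 320, 2560, 20480]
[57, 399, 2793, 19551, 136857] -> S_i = 57*7^i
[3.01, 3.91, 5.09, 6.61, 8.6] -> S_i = 3.01*1.30^i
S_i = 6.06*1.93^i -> [6.06, 11.7, 22.57, 43.57, 84.08]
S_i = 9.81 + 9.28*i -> [9.81, 19.09, 28.37, 37.65, 46.93]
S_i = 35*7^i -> [35, 245, 1715, 12005, 84035]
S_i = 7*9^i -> [7, 63, 567, 5103, 45927]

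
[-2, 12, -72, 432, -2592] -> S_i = -2*-6^i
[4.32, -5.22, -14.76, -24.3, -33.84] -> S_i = 4.32 + -9.54*i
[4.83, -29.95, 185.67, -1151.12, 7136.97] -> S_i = 4.83*(-6.20)^i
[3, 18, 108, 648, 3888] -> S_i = 3*6^i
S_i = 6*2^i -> [6, 12, 24, 48, 96]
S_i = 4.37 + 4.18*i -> [4.37, 8.55, 12.73, 16.91, 21.09]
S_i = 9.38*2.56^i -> [9.38, 24.01, 61.47, 157.37, 402.87]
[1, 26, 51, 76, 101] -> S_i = 1 + 25*i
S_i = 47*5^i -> [47, 235, 1175, 5875, 29375]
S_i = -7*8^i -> [-7, -56, -448, -3584, -28672]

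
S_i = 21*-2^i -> [21, -42, 84, -168, 336]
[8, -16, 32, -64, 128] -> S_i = 8*-2^i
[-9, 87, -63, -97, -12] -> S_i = Random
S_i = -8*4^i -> [-8, -32, -128, -512, -2048]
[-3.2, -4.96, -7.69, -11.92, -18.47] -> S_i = -3.20*1.55^i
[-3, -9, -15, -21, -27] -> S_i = -3 + -6*i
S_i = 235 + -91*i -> [235, 144, 53, -38, -129]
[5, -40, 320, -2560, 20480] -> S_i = 5*-8^i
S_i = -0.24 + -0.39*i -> [-0.24, -0.63, -1.02, -1.41, -1.8]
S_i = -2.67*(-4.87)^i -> [-2.67, 13.0, -63.32, 308.39, -1501.85]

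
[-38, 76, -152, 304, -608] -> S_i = -38*-2^i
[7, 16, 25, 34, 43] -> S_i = 7 + 9*i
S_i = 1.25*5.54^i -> [1.25, 6.92, 38.36, 212.54, 1177.47]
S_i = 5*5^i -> [5, 25, 125, 625, 3125]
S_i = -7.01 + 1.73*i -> [-7.01, -5.28, -3.55, -1.82, -0.09]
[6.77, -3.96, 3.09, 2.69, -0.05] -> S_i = Random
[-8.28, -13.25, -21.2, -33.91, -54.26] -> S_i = -8.28*1.60^i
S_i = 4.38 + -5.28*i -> [4.38, -0.9, -6.18, -11.46, -16.74]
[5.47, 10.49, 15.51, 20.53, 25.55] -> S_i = 5.47 + 5.02*i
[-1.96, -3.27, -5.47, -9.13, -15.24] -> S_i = -1.96*1.67^i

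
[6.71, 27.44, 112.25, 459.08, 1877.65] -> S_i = 6.71*4.09^i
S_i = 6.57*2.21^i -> [6.57, 14.52, 32.09, 70.92, 156.72]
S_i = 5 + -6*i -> [5, -1, -7, -13, -19]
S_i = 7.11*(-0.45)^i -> [7.11, -3.2, 1.44, -0.65, 0.29]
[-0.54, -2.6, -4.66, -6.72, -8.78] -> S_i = -0.54 + -2.06*i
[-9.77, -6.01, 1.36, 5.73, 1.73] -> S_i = Random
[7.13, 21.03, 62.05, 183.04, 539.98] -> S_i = 7.13*2.95^i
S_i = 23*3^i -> [23, 69, 207, 621, 1863]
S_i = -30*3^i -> [-30, -90, -270, -810, -2430]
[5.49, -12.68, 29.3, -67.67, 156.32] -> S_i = 5.49*(-2.31)^i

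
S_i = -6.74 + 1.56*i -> [-6.74, -5.18, -3.62, -2.06, -0.5]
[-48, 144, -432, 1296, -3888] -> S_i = -48*-3^i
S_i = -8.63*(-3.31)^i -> [-8.63, 28.57, -94.55, 312.96, -1035.91]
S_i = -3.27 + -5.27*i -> [-3.27, -8.54, -13.81, -19.08, -24.35]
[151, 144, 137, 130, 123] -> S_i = 151 + -7*i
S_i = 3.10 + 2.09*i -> [3.1, 5.19, 7.28, 9.37, 11.46]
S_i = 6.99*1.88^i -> [6.99, 13.14, 24.71, 46.45, 87.32]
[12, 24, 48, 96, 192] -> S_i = 12*2^i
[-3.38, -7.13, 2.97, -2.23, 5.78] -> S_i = Random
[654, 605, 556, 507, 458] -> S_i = 654 + -49*i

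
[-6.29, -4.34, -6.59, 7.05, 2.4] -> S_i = Random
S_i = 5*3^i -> [5, 15, 45, 135, 405]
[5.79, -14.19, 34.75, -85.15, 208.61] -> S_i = 5.79*(-2.45)^i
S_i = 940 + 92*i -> [940, 1032, 1124, 1216, 1308]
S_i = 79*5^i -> [79, 395, 1975, 9875, 49375]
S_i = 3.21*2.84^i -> [3.21, 9.12, 25.89, 73.53, 208.82]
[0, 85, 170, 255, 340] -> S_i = 0 + 85*i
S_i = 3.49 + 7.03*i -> [3.49, 10.52, 17.55, 24.58, 31.61]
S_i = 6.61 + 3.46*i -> [6.61, 10.07, 13.53, 16.99, 20.45]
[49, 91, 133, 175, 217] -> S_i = 49 + 42*i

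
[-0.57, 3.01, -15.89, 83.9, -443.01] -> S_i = -0.57*(-5.28)^i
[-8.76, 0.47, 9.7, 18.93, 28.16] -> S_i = -8.76 + 9.23*i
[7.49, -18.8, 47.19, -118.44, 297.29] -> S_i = 7.49*(-2.51)^i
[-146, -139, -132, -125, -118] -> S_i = -146 + 7*i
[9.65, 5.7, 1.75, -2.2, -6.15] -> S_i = 9.65 + -3.95*i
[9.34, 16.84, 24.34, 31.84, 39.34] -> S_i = 9.34 + 7.50*i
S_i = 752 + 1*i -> [752, 753, 754, 755, 756]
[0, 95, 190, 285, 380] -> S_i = 0 + 95*i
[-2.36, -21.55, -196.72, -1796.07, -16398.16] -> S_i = -2.36*9.13^i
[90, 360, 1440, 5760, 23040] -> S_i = 90*4^i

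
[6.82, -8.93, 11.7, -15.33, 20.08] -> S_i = 6.82*(-1.31)^i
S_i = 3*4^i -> [3, 12, 48, 192, 768]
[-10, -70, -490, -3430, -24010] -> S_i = -10*7^i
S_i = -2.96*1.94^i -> [-2.96, -5.74, -11.14, -21.61, -41.93]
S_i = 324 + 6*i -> [324, 330, 336, 342, 348]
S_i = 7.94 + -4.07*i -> [7.94, 3.87, -0.2, -4.27, -8.34]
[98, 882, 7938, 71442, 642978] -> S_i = 98*9^i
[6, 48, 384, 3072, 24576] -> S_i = 6*8^i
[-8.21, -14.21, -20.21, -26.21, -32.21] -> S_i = -8.21 + -6.00*i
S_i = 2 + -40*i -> [2, -38, -78, -118, -158]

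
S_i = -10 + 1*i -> [-10, -9, -8, -7, -6]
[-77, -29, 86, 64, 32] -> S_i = Random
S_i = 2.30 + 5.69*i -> [2.3, 7.99, 13.68, 19.37, 25.06]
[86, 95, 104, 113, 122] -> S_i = 86 + 9*i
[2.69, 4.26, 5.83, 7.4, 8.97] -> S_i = 2.69 + 1.57*i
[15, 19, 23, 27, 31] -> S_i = 15 + 4*i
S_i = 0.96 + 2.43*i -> [0.96, 3.39, 5.82, 8.25, 10.68]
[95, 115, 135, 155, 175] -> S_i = 95 + 20*i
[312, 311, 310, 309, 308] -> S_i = 312 + -1*i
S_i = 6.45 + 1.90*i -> [6.45, 8.35, 10.25, 12.15, 14.05]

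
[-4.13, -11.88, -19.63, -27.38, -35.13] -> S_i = -4.13 + -7.75*i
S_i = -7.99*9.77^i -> [-7.99, -78.06, -762.67, -7451.27, -72798.94]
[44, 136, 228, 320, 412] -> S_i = 44 + 92*i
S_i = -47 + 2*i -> [-47, -45, -43, -41, -39]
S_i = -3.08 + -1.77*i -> [-3.08, -4.85, -6.62, -8.39, -10.16]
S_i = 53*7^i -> [53, 371, 2597, 18179, 127253]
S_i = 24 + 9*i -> [24, 33, 42, 51, 60]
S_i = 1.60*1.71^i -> [1.6, 2.74, 4.68, 8.0, 13.68]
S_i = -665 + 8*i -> [-665, -657, -649, -641, -633]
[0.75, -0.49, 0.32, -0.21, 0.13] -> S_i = 0.75*(-0.65)^i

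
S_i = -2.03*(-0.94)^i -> [-2.03, 1.91, -1.79, 1.69, -1.58]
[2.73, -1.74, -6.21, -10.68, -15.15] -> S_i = 2.73 + -4.47*i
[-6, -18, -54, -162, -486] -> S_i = -6*3^i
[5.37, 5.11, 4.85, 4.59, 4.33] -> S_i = 5.37 + -0.26*i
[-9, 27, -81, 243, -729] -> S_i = -9*-3^i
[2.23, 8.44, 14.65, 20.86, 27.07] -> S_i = 2.23 + 6.21*i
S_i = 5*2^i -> [5, 10, 20, 40, 80]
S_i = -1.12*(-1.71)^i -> [-1.12, 1.92, -3.27, 5.6, -9.58]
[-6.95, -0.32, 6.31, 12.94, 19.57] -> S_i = -6.95 + 6.63*i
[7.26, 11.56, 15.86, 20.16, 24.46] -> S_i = 7.26 + 4.30*i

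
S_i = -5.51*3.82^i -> [-5.51, -21.05, -80.4, -307.14, -1173.29]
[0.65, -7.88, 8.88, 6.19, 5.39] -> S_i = Random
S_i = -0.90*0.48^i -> [-0.9, -0.43, -0.21, -0.1, -0.05]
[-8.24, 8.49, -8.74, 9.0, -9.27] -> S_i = -8.24*(-1.03)^i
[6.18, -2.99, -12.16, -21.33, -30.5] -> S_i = 6.18 + -9.17*i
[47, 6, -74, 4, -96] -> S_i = Random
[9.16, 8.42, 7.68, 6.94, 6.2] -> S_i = 9.16 + -0.74*i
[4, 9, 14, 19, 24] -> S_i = 4 + 5*i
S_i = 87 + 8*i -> [87, 95, 103, 111, 119]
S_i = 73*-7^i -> [73, -511, 3577, -25039, 175273]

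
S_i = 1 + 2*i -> [1, 3, 5, 7, 9]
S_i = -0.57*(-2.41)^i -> [-0.57, 1.37, -3.31, 7.98, -19.23]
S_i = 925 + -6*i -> [925, 919, 913, 907, 901]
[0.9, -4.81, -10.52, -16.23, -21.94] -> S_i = 0.90 + -5.71*i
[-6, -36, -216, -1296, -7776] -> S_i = -6*6^i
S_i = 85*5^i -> [85, 425, 2125, 10625, 53125]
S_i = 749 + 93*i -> [749, 842, 935, 1028, 1121]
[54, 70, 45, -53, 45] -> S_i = Random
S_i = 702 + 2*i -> [702, 704, 706, 708, 710]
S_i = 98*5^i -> [98, 490, 2450, 12250, 61250]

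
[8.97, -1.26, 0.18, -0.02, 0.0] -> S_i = 8.97*(-0.14)^i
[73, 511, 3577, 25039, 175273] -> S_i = 73*7^i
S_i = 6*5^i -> [6, 30, 150, 750, 3750]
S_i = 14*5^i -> [14, 70, 350, 1750, 8750]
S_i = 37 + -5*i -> [37, 32, 27, 22, 17]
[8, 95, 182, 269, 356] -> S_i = 8 + 87*i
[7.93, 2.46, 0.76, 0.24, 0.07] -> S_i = 7.93*0.31^i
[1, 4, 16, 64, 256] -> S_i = 1*4^i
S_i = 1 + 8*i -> [1, 9, 17, 25, 33]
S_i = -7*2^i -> [-7, -14, -28, -56, -112]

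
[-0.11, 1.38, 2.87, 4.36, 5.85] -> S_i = -0.11 + 1.49*i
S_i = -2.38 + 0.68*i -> [-2.38, -1.7, -1.02, -0.34, 0.34]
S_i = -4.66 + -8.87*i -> [-4.66, -13.53, -22.4, -31.27, -40.14]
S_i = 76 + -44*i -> [76, 32, -12, -56, -100]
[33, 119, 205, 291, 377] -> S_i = 33 + 86*i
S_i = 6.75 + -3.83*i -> [6.75, 2.92, -0.91, -4.74, -8.57]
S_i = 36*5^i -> [36, 180, 900, 4500, 22500]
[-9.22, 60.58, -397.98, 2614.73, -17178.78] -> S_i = -9.22*(-6.57)^i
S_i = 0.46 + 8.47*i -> [0.46, 8.93, 17.4, 25.87, 34.34]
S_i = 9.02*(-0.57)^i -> [9.02, -5.14, 2.93, -1.67, 0.95]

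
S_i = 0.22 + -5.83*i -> [0.22, -5.61, -11.44, -17.27, -23.1]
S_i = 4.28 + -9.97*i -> [4.28, -5.69, -15.66, -25.63, -35.6]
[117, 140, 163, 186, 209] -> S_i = 117 + 23*i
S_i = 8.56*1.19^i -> [8.56, 10.19, 12.12, 14.42, 17.17]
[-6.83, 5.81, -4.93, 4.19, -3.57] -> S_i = -6.83*(-0.85)^i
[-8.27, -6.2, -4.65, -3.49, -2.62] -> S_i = -8.27*0.75^i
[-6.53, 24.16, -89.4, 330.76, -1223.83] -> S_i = -6.53*(-3.70)^i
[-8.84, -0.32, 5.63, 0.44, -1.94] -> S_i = Random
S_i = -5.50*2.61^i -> [-5.5, -14.35, -37.47, -97.79, -255.23]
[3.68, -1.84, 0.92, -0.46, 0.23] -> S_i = 3.68*(-0.50)^i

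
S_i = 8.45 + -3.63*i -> [8.45, 4.82, 1.19, -2.44, -6.07]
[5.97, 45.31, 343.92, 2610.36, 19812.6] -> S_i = 5.97*7.59^i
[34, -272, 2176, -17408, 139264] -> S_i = 34*-8^i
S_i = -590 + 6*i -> [-590, -584, -578, -572, -566]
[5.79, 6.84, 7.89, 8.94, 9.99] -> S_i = 5.79 + 1.05*i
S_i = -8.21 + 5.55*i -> [-8.21, -2.66, 2.89, 8.44, 13.99]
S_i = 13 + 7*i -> [13, 20, 27, 34, 41]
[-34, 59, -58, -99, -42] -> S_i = Random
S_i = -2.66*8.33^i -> [-2.66, -22.16, -184.57, -1537.51, -12807.42]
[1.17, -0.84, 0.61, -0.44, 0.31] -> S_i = 1.17*(-0.72)^i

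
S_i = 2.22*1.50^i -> [2.22, 3.33, 5.0, 7.49, 11.24]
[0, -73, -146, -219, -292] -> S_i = 0 + -73*i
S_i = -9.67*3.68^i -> [-9.67, -35.59, -130.96, -481.91, -1773.45]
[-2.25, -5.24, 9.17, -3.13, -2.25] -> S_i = Random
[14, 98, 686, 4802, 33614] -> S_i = 14*7^i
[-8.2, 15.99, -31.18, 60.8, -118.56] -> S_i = -8.20*(-1.95)^i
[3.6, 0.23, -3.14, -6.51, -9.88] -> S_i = 3.60 + -3.37*i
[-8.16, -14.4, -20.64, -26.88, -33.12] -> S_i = -8.16 + -6.24*i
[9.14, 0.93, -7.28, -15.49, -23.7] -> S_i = 9.14 + -8.21*i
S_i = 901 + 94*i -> [901, 995, 1089, 1183, 1277]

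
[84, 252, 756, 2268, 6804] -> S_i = 84*3^i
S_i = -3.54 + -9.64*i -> [-3.54, -13.18, -22.82, -32.46, -42.1]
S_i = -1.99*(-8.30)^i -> [-1.99, 16.52, -137.09, 1137.86, -9444.21]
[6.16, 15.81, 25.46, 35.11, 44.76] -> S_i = 6.16 + 9.65*i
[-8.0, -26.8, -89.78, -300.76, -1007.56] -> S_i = -8.00*3.35^i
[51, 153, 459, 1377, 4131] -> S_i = 51*3^i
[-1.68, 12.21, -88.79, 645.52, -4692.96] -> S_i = -1.68*(-7.27)^i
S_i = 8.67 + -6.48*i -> [8.67, 2.19, -4.29, -10.77, -17.25]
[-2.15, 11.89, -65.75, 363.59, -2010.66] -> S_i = -2.15*(-5.53)^i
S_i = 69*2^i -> [69, 138, 276, 552, 1104]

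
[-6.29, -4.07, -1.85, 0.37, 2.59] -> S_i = -6.29 + 2.22*i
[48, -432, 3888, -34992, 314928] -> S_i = 48*-9^i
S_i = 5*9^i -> [5, 45, 405, 3645, 32805]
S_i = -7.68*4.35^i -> [-7.68, -33.41, -145.32, -632.16, -2749.91]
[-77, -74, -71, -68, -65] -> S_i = -77 + 3*i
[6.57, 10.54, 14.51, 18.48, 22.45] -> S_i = 6.57 + 3.97*i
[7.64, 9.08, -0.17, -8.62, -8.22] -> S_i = Random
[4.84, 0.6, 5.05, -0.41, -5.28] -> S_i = Random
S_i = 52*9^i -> [52, 468, 4212, 37908, 341172]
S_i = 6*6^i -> [6, 36, 216, 1296, 7776]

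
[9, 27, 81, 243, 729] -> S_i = 9*3^i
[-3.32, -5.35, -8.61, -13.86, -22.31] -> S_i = -3.32*1.61^i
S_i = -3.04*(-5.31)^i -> [-3.04, 16.14, -85.72, 455.15, -2416.86]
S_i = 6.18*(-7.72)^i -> [6.18, -47.71, 368.32, -2843.42, 21951.17]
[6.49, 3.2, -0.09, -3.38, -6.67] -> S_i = 6.49 + -3.29*i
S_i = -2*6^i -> [-2, -12, -72, -432, -2592]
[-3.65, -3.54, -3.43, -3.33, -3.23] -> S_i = -3.65*0.97^i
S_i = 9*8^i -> [9, 72, 576, 4608, 36864]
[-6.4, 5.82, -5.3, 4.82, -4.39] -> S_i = -6.40*(-0.91)^i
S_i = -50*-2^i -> [-50, 100, -200, 400, -800]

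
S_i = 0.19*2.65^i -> [0.19, 0.5, 1.33, 3.54, 9.37]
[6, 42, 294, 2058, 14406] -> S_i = 6*7^i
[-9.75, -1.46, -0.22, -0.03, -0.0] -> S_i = -9.75*0.15^i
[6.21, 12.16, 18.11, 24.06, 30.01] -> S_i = 6.21 + 5.95*i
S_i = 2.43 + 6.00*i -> [2.43, 8.43, 14.43, 20.43, 26.43]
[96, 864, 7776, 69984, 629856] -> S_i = 96*9^i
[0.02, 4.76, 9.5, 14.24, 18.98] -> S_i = 0.02 + 4.74*i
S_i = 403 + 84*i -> [403, 487, 571, 655, 739]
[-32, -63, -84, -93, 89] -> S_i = Random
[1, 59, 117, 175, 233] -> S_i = 1 + 58*i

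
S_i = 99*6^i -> [99, 594, 3564, 21384, 128304]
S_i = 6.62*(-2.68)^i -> [6.62, -17.74, 47.55, -127.43, 341.51]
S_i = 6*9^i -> [6, 54, 486, 4374, 39366]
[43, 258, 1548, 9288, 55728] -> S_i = 43*6^i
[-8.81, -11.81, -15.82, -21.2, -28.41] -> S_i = -8.81*1.34^i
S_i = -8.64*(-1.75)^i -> [-8.64, 15.12, -26.46, 46.3, -81.03]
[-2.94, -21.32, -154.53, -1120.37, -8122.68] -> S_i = -2.94*7.25^i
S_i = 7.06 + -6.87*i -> [7.06, 0.19, -6.68, -13.55, -20.42]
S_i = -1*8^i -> [-1, -8, -64, -512, -4096]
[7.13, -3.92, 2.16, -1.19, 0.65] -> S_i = 7.13*(-0.55)^i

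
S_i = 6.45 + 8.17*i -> [6.45, 14.62, 22.79, 30.96, 39.13]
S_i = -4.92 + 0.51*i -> [-4.92, -4.41, -3.9, -3.39, -2.88]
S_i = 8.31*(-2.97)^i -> [8.31, -24.68, 73.3, -217.71, 646.59]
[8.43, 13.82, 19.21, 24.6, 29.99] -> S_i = 8.43 + 5.39*i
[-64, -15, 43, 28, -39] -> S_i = Random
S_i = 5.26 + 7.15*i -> [5.26, 12.41, 19.56, 26.71, 33.86]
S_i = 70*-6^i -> [70, -420, 2520, -15120, 90720]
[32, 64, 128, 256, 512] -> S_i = 32*2^i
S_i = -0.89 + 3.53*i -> [-0.89, 2.64, 6.17, 9.7, 13.23]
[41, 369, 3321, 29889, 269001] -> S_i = 41*9^i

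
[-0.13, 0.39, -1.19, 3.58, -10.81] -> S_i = -0.13*(-3.02)^i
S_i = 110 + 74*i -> [110, 184, 258, 332, 406]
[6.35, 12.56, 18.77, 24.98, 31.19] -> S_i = 6.35 + 6.21*i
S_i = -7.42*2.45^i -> [-7.42, -18.18, -44.54, -109.12, -267.34]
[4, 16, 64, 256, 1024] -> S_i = 4*4^i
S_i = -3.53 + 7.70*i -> [-3.53, 4.17, 11.87, 19.57, 27.27]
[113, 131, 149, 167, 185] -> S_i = 113 + 18*i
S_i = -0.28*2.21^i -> [-0.28, -0.62, -1.37, -3.02, -6.68]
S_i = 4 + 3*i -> [4, 7, 10, 13, 16]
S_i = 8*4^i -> [8, 32, 128, 512, 2048]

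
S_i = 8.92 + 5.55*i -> [8.92, 14.47, 20.02, 25.57, 31.12]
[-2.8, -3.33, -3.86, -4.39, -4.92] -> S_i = -2.80 + -0.53*i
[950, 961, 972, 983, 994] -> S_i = 950 + 11*i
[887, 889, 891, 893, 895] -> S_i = 887 + 2*i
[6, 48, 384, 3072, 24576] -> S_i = 6*8^i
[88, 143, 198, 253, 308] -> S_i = 88 + 55*i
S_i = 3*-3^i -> [3, -9, 27, -81, 243]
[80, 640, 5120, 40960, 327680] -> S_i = 80*8^i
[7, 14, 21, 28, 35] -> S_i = 7 + 7*i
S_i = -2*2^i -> [-2, -4, -8, -16, -32]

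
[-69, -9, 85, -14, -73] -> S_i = Random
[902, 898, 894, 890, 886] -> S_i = 902 + -4*i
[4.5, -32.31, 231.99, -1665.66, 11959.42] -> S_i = 4.50*(-7.18)^i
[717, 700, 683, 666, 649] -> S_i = 717 + -17*i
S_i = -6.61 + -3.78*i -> [-6.61, -10.39, -14.17, -17.95, -21.73]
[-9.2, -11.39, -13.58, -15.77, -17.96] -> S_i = -9.20 + -2.19*i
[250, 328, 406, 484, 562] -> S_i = 250 + 78*i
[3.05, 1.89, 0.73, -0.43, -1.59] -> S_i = 3.05 + -1.16*i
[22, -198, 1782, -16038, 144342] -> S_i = 22*-9^i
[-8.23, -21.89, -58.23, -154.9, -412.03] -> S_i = -8.23*2.66^i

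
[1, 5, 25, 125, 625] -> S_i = 1*5^i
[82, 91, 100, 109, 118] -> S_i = 82 + 9*i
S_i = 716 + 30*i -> [716, 746, 776, 806, 836]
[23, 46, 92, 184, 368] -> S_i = 23*2^i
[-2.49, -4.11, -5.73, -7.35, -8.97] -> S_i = -2.49 + -1.62*i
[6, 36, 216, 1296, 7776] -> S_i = 6*6^i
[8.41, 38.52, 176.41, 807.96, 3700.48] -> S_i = 8.41*4.58^i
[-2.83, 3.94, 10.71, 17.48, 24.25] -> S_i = -2.83 + 6.77*i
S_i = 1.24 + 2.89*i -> [1.24, 4.13, 7.02, 9.91, 12.8]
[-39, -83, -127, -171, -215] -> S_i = -39 + -44*i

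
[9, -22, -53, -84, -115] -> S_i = 9 + -31*i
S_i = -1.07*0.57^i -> [-1.07, -0.61, -0.35, -0.2, -0.11]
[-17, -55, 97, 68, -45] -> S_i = Random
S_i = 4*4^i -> [4, 16, 64, 256, 1024]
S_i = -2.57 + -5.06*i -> [-2.57, -7.63, -12.69, -17.75, -22.81]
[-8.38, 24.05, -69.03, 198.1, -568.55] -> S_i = -8.38*(-2.87)^i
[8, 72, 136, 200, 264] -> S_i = 8 + 64*i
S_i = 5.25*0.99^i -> [5.25, 5.2, 5.15, 5.09, 5.04]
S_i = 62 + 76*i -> [62, 138, 214, 290, 366]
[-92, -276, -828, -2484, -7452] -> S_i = -92*3^i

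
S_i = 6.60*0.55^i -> [6.6, 3.63, 2.0, 1.1, 0.6]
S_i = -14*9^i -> [-14, -126, -1134, -10206, -91854]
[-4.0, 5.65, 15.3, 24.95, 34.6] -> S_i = -4.00 + 9.65*i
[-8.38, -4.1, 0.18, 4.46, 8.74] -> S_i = -8.38 + 4.28*i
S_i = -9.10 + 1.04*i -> [-9.1, -8.06, -7.02, -5.98, -4.94]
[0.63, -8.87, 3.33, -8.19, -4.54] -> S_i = Random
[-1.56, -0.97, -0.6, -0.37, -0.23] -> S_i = -1.56*0.62^i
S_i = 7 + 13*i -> [7, 20, 33, 46, 59]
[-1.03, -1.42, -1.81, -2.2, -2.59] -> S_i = -1.03 + -0.39*i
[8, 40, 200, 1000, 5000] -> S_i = 8*5^i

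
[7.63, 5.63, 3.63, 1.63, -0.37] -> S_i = 7.63 + -2.00*i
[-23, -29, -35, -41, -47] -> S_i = -23 + -6*i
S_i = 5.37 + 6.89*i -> [5.37, 12.26, 19.15, 26.04, 32.93]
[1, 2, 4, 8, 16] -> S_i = 1*2^i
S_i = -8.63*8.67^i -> [-8.63, -74.82, -648.71, -5624.29, -48762.64]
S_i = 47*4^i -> [47, 188, 752, 3008, 12032]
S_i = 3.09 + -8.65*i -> [3.09, -5.56, -14.21, -22.86, -31.51]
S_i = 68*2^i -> [68, 136, 272, 544, 1088]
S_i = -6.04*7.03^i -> [-6.04, -42.46, -298.5, -2098.47, -14752.25]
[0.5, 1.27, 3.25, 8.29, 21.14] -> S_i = 0.50*2.55^i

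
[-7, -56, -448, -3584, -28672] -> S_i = -7*8^i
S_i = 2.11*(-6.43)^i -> [2.11, -13.57, 87.24, -560.94, 3606.84]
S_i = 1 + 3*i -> [1, 4, 7, 10, 13]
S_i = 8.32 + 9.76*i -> [8.32, 18.08, 27.84, 37.6, 47.36]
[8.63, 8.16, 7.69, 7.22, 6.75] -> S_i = 8.63 + -0.47*i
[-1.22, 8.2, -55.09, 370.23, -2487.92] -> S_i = -1.22*(-6.72)^i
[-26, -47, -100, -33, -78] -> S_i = Random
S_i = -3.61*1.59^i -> [-3.61, -5.74, -9.13, -14.51, -23.07]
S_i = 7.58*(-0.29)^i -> [7.58, -2.2, 0.64, -0.18, 0.05]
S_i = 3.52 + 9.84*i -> [3.52, 13.36, 23.2, 33.04, 42.88]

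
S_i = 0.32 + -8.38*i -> [0.32, -8.06, -16.44, -24.82, -33.2]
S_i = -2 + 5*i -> [-2, 3, 8, 13, 18]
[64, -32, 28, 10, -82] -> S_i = Random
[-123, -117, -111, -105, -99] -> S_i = -123 + 6*i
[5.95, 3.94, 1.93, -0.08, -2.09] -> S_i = 5.95 + -2.01*i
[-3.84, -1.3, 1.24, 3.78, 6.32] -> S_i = -3.84 + 2.54*i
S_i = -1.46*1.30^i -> [-1.46, -1.9, -2.47, -3.21, -4.17]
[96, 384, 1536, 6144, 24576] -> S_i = 96*4^i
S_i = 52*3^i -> [52, 156, 468, 1404, 4212]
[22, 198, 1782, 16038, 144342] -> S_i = 22*9^i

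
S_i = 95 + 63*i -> [95, 158, 221, 284, 347]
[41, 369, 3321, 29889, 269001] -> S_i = 41*9^i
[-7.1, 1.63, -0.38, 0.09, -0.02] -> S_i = -7.10*(-0.23)^i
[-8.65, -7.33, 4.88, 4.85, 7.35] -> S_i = Random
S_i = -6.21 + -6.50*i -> [-6.21, -12.71, -19.21, -25.71, -32.21]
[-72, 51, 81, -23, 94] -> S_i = Random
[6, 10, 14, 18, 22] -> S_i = 6 + 4*i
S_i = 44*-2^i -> [44, -88, 176, -352, 704]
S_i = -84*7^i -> [-84, -588, -4116, -28812, -201684]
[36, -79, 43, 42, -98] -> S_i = Random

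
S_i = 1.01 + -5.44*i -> [1.01, -4.43, -9.87, -15.31, -20.75]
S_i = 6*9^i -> [6, 54, 486, 4374, 39366]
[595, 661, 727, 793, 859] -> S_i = 595 + 66*i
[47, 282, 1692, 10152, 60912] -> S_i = 47*6^i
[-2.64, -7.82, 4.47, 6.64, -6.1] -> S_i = Random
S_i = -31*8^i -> [-31, -248, -1984, -15872, -126976]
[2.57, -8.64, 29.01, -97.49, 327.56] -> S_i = 2.57*(-3.36)^i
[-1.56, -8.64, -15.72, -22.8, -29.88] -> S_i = -1.56 + -7.08*i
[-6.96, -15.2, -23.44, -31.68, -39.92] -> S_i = -6.96 + -8.24*i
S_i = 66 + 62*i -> [66, 128, 190, 252, 314]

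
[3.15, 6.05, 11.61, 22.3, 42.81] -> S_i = 3.15*1.92^i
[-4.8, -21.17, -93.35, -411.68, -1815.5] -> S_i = -4.80*4.41^i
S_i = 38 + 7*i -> [38, 45, 52, 59, 66]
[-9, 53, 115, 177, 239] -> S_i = -9 + 62*i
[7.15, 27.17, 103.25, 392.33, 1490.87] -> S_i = 7.15*3.80^i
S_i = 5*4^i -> [5, 20, 80, 320, 1280]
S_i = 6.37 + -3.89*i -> [6.37, 2.48, -1.41, -5.3, -9.19]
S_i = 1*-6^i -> [1, -6, 36, -216, 1296]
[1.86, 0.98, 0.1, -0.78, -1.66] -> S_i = 1.86 + -0.88*i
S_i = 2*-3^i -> [2, -6, 18, -54, 162]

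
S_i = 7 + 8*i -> [7, 15, 23, 31, 39]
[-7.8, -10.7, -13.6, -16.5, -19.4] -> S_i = -7.80 + -2.90*i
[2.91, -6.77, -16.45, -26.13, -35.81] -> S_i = 2.91 + -9.68*i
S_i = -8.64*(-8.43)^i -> [-8.64, 72.84, -614.0, 5176.03, -43633.9]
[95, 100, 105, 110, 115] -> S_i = 95 + 5*i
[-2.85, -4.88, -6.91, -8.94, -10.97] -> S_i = -2.85 + -2.03*i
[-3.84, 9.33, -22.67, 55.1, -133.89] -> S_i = -3.84*(-2.43)^i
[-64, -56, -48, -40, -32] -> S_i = -64 + 8*i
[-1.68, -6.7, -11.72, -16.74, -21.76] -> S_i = -1.68 + -5.02*i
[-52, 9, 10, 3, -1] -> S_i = Random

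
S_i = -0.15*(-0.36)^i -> [-0.15, 0.05, -0.02, 0.01, -0.0]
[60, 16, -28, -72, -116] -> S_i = 60 + -44*i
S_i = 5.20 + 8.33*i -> [5.2, 13.53, 21.86, 30.19, 38.52]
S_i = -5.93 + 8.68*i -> [-5.93, 2.75, 11.43, 20.11, 28.79]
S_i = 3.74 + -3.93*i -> [3.74, -0.19, -4.12, -8.05, -11.98]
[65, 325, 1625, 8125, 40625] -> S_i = 65*5^i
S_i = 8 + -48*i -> [8, -40, -88, -136, -184]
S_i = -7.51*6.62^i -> [-7.51, -49.72, -329.12, -2178.78, -14423.54]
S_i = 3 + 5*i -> [3, 8, 13, 18, 23]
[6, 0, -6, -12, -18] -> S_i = 6 + -6*i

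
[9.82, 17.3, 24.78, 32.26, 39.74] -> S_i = 9.82 + 7.48*i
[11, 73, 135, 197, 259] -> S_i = 11 + 62*i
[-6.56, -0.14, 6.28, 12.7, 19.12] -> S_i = -6.56 + 6.42*i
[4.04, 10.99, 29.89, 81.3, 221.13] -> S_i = 4.04*2.72^i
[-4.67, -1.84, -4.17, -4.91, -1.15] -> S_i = Random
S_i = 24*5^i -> [24, 120, 600, 3000, 15000]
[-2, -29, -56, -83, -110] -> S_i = -2 + -27*i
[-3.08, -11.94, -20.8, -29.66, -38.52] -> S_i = -3.08 + -8.86*i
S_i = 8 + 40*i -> [8, 48, 88, 128, 168]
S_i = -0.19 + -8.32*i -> [-0.19, -8.51, -16.83, -25.15, -33.47]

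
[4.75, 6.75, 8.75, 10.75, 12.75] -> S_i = 4.75 + 2.00*i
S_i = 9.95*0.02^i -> [9.95, 0.2, 0.0, 0.0, 0.0]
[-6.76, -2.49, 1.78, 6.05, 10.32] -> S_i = -6.76 + 4.27*i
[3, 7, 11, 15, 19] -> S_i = 3 + 4*i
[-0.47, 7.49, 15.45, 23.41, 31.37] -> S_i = -0.47 + 7.96*i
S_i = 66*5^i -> [66, 330, 1650, 8250, 41250]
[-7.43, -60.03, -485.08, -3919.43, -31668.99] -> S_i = -7.43*8.08^i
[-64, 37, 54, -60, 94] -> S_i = Random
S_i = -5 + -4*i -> [-5, -9, -13, -17, -21]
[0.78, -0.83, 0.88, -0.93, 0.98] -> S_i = 0.78*(-1.06)^i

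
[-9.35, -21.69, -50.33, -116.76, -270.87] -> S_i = -9.35*2.32^i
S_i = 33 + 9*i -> [33, 42, 51, 60, 69]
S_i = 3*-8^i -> [3, -24, 192, -1536, 12288]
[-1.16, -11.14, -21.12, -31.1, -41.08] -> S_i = -1.16 + -9.98*i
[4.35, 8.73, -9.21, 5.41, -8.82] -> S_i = Random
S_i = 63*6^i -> [63, 378, 2268, 13608, 81648]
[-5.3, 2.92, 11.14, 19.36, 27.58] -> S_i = -5.30 + 8.22*i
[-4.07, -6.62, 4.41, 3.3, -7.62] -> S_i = Random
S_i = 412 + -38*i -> [412, 374, 336, 298, 260]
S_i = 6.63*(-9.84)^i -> [6.63, -65.24, 641.95, -6316.82, 62157.55]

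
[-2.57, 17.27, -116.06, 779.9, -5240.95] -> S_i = -2.57*(-6.72)^i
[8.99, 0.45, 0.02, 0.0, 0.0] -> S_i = 8.99*0.05^i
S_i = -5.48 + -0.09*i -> [-5.48, -5.57, -5.66, -5.75, -5.84]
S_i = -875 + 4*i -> [-875, -871, -867, -863, -859]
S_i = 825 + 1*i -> [825, 826, 827, 828, 829]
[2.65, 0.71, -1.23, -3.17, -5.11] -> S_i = 2.65 + -1.94*i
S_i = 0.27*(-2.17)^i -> [0.27, -0.59, 1.27, -2.76, 5.99]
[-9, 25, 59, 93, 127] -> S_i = -9 + 34*i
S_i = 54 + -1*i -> [54, 53, 52, 51, 50]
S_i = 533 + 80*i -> [533, 613, 693, 773, 853]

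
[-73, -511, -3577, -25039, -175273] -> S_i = -73*7^i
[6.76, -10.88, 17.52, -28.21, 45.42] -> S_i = 6.76*(-1.61)^i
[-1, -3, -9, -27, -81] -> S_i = -1*3^i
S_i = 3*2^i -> [3, 6, 12, 24, 48]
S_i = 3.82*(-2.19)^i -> [3.82, -8.37, 18.32, -40.12, 87.87]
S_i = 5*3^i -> [5, 15, 45, 135, 405]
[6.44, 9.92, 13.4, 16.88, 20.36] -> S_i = 6.44 + 3.48*i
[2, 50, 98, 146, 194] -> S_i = 2 + 48*i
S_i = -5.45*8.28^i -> [-5.45, -45.13, -373.64, -3093.77, -25616.39]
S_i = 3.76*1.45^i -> [3.76, 5.45, 7.91, 11.46, 16.62]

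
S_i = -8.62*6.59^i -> [-8.62, -56.81, -374.35, -2466.97, -16257.32]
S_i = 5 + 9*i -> [5, 14, 23, 32, 41]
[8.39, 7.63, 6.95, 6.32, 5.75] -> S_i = 8.39*0.91^i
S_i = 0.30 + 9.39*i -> [0.3, 9.69, 19.08, 28.47, 37.86]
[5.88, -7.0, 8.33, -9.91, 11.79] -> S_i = 5.88*(-1.19)^i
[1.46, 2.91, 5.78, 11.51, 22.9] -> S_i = 1.46*1.99^i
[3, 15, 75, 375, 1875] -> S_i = 3*5^i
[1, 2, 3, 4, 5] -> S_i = 1 + 1*i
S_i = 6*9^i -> [6, 54, 486, 4374, 39366]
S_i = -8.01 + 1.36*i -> [-8.01, -6.65, -5.29, -3.93, -2.57]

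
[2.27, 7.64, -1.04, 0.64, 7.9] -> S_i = Random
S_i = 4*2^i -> [4, 8, 16, 32, 64]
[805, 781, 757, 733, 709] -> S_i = 805 + -24*i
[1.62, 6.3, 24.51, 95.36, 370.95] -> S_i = 1.62*3.89^i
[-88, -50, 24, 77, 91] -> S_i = Random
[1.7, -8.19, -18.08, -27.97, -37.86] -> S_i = 1.70 + -9.89*i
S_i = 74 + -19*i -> [74, 55, 36, 17, -2]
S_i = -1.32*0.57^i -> [-1.32, -0.75, -0.43, -0.24, -0.14]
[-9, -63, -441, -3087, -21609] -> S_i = -9*7^i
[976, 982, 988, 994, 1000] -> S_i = 976 + 6*i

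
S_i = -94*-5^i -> [-94, 470, -2350, 11750, -58750]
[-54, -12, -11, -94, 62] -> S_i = Random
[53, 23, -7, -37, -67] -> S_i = 53 + -30*i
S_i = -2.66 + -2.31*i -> [-2.66, -4.97, -7.28, -9.59, -11.9]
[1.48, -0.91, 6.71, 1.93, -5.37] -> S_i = Random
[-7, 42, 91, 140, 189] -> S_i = -7 + 49*i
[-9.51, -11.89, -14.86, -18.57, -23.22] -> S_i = -9.51*1.25^i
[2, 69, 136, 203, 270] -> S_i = 2 + 67*i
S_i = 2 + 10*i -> [2, 12, 22, 32, 42]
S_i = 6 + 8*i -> [6, 14, 22, 30, 38]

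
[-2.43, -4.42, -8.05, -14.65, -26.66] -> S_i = -2.43*1.82^i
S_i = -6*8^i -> [-6, -48, -384, -3072, -24576]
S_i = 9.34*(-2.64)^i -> [9.34, -24.66, 65.1, -171.85, 453.69]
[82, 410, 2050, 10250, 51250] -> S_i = 82*5^i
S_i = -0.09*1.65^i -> [-0.09, -0.15, -0.25, -0.4, -0.67]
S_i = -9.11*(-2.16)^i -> [-9.11, 19.68, -42.5, 91.81, -198.3]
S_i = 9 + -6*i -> [9, 3, -3, -9, -15]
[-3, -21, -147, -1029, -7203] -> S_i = -3*7^i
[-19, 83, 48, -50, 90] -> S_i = Random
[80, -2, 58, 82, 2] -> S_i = Random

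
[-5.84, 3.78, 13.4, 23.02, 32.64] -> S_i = -5.84 + 9.62*i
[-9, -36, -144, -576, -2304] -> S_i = -9*4^i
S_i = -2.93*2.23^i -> [-2.93, -6.53, -14.57, -32.49, -72.46]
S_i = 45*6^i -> [45, 270, 1620, 9720, 58320]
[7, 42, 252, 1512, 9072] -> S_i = 7*6^i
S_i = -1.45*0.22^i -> [-1.45, -0.32, -0.07, -0.02, -0.0]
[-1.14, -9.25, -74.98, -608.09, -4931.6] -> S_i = -1.14*8.11^i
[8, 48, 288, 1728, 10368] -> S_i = 8*6^i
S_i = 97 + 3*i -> [97, 100, 103, 106, 109]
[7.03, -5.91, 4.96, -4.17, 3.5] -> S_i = 7.03*(-0.84)^i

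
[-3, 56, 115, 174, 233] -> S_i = -3 + 59*i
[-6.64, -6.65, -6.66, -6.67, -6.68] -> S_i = -6.64 + -0.01*i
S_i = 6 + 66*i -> [6, 72, 138, 204, 270]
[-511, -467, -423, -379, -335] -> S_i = -511 + 44*i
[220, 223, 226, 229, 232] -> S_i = 220 + 3*i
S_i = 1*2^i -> [1, 2, 4, 8, 16]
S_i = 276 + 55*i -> [276, 331, 386, 441, 496]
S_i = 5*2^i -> [5, 10, 20, 40, 80]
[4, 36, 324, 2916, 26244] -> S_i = 4*9^i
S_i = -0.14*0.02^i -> [-0.14, -0.0, -0.0, -0.0, -0.0]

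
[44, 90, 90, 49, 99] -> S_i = Random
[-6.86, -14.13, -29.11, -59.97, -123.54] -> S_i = -6.86*2.06^i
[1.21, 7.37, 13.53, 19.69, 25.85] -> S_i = 1.21 + 6.16*i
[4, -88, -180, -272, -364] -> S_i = 4 + -92*i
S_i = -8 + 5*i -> [-8, -3, 2, 7, 12]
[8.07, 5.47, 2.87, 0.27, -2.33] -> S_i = 8.07 + -2.60*i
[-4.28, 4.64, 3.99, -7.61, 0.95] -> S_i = Random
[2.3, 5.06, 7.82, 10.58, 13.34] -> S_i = 2.30 + 2.76*i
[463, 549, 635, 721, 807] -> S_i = 463 + 86*i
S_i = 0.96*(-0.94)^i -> [0.96, -0.9, 0.85, -0.8, 0.75]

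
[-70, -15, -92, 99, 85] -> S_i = Random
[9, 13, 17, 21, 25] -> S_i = 9 + 4*i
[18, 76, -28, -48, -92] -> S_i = Random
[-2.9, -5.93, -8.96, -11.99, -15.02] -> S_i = -2.90 + -3.03*i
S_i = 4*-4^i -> [4, -16, 64, -256, 1024]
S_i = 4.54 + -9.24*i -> [4.54, -4.7, -13.94, -23.18, -32.42]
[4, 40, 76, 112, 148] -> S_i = 4 + 36*i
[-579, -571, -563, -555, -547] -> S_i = -579 + 8*i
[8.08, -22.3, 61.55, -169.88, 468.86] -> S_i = 8.08*(-2.76)^i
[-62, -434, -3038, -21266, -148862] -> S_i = -62*7^i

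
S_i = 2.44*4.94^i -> [2.44, 12.05, 59.54, 294.15, 1453.11]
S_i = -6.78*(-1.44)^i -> [-6.78, 9.76, -14.06, 20.24, -29.15]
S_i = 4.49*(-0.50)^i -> [4.49, -2.24, 1.12, -0.56, 0.28]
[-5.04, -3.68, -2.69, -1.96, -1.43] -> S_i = -5.04*0.73^i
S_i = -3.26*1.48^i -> [-3.26, -4.82, -7.14, -10.57, -15.64]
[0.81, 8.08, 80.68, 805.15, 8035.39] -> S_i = 0.81*9.98^i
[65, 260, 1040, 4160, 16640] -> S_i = 65*4^i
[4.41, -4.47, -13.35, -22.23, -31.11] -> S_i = 4.41 + -8.88*i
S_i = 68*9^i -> [68, 612, 5508, 49572, 446148]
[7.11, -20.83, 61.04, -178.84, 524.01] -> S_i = 7.11*(-2.93)^i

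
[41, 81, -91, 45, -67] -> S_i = Random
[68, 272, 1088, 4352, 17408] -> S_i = 68*4^i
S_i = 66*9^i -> [66, 594, 5346, 48114, 433026]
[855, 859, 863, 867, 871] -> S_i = 855 + 4*i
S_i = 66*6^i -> [66, 396, 2376, 14256, 85536]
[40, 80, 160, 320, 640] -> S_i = 40*2^i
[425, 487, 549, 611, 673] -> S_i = 425 + 62*i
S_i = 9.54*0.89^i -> [9.54, 8.49, 7.56, 6.73, 5.99]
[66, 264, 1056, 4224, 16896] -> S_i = 66*4^i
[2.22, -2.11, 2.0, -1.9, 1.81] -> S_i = 2.22*(-0.95)^i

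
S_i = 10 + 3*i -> [10, 13, 16, 19, 22]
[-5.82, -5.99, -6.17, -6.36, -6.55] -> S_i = -5.82*1.03^i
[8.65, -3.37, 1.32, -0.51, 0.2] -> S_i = 8.65*(-0.39)^i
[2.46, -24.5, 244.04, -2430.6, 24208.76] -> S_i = 2.46*(-9.96)^i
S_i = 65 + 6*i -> [65, 71, 77, 83, 89]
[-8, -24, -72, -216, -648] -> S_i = -8*3^i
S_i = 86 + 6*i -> [86, 92, 98, 104, 110]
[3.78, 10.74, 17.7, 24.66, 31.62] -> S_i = 3.78 + 6.96*i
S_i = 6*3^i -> [6, 18, 54, 162, 486]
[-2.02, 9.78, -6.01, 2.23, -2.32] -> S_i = Random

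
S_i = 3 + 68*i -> [3, 71, 139, 207, 275]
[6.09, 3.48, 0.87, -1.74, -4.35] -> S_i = 6.09 + -2.61*i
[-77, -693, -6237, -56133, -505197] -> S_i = -77*9^i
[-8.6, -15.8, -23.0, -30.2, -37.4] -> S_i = -8.60 + -7.20*i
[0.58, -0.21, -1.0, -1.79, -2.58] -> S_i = 0.58 + -0.79*i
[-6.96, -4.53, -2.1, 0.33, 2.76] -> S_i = -6.96 + 2.43*i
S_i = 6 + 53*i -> [6, 59, 112, 165, 218]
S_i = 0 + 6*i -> [0, 6, 12, 18, 24]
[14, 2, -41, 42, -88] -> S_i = Random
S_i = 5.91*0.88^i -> [5.91, 5.2, 4.58, 4.03, 3.54]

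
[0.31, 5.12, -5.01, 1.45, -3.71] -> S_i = Random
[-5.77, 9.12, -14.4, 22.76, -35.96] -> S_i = -5.77*(-1.58)^i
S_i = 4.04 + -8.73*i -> [4.04, -4.69, -13.42, -22.15, -30.88]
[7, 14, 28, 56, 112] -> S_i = 7*2^i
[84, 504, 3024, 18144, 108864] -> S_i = 84*6^i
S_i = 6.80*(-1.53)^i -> [6.8, -10.4, 15.92, -24.35, 37.26]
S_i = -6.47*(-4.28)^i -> [-6.47, 27.69, -118.52, 507.27, -2171.1]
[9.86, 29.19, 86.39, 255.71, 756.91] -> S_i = 9.86*2.96^i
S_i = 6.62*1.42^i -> [6.62, 9.4, 13.35, 18.95, 26.92]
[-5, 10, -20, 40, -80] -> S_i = -5*-2^i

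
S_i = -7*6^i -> [-7, -42, -252, -1512, -9072]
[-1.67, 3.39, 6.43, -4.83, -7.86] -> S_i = Random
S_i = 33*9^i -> [33, 297, 2673, 24057, 216513]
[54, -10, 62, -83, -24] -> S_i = Random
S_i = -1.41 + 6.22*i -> [-1.41, 4.81, 11.03, 17.25, 23.47]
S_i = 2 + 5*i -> [2, 7, 12, 17, 22]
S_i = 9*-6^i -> [9, -54, 324, -1944, 11664]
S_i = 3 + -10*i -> [3, -7, -17, -27, -37]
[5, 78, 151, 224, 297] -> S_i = 5 + 73*i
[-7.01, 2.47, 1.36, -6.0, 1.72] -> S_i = Random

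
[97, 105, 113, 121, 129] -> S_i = 97 + 8*i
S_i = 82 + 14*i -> [82, 96, 110, 124, 138]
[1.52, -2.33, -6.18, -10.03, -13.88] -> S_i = 1.52 + -3.85*i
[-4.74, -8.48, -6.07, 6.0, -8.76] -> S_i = Random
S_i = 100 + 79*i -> [100, 179, 258, 337, 416]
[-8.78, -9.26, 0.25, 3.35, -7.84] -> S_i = Random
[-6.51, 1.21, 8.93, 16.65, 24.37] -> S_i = -6.51 + 7.72*i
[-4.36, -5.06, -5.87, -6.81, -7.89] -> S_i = -4.36*1.16^i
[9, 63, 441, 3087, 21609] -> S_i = 9*7^i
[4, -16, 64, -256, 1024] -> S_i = 4*-4^i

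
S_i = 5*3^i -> [5, 15, 45, 135, 405]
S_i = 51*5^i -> [51, 255, 1275, 6375, 31875]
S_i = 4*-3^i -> [4, -12, 36, -108, 324]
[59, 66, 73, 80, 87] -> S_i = 59 + 7*i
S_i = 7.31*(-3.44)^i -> [7.31, -25.15, 86.5, -297.57, 1023.65]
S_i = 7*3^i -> [7, 21, 63, 189, 567]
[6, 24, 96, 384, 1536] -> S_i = 6*4^i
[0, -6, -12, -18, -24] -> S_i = 0 + -6*i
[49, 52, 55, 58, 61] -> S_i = 49 + 3*i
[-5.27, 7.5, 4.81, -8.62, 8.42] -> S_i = Random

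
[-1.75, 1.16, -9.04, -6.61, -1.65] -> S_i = Random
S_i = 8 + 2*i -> [8, 10, 12, 14, 16]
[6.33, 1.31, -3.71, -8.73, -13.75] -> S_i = 6.33 + -5.02*i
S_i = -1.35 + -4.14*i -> [-1.35, -5.49, -9.63, -13.77, -17.91]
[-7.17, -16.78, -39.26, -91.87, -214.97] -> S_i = -7.17*2.34^i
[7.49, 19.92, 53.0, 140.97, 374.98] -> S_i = 7.49*2.66^i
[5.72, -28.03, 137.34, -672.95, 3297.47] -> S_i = 5.72*(-4.90)^i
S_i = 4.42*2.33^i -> [4.42, 10.3, 24.0, 55.91, 130.27]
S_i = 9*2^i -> [9, 18, 36, 72, 144]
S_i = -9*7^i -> [-9, -63, -441, -3087, -21609]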